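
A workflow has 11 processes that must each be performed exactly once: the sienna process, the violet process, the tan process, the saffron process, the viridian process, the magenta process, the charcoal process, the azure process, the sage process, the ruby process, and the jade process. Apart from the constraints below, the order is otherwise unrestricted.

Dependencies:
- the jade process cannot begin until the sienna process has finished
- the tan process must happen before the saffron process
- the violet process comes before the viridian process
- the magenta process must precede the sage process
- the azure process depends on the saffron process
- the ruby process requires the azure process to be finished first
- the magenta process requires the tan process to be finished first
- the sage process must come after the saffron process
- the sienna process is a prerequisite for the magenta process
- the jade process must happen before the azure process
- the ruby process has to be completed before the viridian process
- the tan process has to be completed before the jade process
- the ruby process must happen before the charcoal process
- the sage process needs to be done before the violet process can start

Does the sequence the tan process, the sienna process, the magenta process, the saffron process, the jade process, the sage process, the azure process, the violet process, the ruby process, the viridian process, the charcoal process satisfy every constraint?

Yes

Checking each listed constraint against this order: for instance, the tan process is in position 1 and the jade process in position 5, so that constraint holds — and the remaining constraints check out the same way.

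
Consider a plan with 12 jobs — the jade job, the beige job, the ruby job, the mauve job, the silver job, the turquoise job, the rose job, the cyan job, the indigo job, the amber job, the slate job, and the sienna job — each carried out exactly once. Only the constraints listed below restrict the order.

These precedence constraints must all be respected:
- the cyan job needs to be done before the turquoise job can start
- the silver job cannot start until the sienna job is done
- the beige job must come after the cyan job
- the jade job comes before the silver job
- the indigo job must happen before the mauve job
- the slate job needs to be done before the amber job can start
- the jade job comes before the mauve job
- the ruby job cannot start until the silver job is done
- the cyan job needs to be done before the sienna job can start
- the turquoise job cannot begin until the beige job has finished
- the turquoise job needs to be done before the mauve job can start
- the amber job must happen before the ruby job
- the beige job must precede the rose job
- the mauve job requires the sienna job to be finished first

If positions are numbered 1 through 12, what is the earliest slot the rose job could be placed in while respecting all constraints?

3

Every job that must precede the rose job has to come before it. Tracing all chains that end at the rose job, those jobs are: the beige job, the cyan job — 2 in total.
With 2 mandatory predecessors, the earliest the rose job can sit is position 2+1 = 3, and placing just those 2 first achieves it.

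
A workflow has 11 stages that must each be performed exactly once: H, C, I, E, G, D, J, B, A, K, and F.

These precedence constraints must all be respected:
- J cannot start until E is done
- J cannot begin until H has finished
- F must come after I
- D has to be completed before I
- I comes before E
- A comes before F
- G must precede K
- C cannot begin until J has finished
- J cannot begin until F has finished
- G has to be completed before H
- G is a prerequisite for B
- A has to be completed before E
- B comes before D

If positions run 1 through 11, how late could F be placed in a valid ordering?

9

Every stage that must follow F has to come after it. Tracing all chains starting from F, those stages are: C, J — 2 in total.
So at least 2 stages follow F, putting F no later than position 9. That position is achievable by scheduling everything else first.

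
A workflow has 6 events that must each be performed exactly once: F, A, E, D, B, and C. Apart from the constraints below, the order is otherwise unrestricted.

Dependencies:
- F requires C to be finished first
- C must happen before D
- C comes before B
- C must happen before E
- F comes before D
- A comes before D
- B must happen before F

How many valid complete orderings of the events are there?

The events with no prerequisites are A, C; any of them can be placed first.
Systematically extending each partial ordering one event at a time and counting, there are 19 complete orderings.

19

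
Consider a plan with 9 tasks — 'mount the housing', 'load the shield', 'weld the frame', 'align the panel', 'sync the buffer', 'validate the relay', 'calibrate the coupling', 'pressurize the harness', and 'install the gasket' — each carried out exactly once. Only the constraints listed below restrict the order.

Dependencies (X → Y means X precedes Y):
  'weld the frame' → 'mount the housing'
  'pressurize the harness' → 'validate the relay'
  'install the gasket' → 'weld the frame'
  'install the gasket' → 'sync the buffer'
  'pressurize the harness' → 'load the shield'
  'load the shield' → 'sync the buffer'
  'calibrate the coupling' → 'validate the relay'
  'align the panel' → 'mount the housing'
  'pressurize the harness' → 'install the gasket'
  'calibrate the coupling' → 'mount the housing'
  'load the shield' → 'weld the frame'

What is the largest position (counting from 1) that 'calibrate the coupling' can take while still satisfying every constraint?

Following every chain forward from 'calibrate the coupling', the tasks that must come later are 'mount the housing', 'validate the relay' — 2 of them.
So at least 2 tasks follow 'calibrate the coupling', putting 'calibrate the coupling' no later than position 7. That position is achievable by scheduling everything else first.

7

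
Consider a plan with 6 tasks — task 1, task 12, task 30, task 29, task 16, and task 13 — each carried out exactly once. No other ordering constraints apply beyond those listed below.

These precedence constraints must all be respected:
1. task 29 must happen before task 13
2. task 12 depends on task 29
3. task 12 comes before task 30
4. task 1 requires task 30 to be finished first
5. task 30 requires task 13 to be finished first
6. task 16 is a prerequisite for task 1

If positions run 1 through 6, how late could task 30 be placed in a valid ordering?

5

Following the constraints forward from task 30, its only required successor is task 1.
With 1 mandatory successor out of 6 tasks total, the latest slot for task 30 is 6−1 = 5, and it's reachable by doing all non-successors before task 30.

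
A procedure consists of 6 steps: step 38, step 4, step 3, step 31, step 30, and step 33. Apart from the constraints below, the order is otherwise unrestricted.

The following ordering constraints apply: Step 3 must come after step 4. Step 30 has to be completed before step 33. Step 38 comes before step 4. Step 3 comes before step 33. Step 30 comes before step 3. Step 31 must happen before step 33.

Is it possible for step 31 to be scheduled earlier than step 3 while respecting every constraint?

No chain of constraints runs from step 3 to step 31, so step 3 is not required to come first.
That means at least one valid schedule has step 31 before step 3.

Yes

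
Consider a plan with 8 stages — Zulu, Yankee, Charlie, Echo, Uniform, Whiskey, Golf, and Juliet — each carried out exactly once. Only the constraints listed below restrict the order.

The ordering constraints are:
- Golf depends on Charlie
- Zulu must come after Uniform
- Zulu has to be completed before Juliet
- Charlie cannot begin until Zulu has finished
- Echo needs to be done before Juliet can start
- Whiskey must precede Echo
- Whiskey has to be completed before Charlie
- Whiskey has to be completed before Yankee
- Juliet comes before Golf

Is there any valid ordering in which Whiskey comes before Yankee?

Every valid ordering already has Whiskey before Yankee (the constraints require it), so in particular at least one does.

Yes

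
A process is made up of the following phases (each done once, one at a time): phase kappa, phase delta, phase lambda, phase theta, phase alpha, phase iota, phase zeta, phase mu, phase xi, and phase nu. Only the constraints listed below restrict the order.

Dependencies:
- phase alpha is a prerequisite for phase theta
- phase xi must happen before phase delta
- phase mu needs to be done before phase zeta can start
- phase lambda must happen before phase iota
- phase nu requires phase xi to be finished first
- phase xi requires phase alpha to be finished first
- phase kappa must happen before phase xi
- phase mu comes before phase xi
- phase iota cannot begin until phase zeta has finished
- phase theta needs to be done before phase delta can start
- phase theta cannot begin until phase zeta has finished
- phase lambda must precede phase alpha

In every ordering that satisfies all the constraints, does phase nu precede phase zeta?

No

Nothing in the constraints links phase nu and phase zeta; they are unordered relative to each other.
A valid ordering placing phase zeta before phase nu exists, so the answer is no.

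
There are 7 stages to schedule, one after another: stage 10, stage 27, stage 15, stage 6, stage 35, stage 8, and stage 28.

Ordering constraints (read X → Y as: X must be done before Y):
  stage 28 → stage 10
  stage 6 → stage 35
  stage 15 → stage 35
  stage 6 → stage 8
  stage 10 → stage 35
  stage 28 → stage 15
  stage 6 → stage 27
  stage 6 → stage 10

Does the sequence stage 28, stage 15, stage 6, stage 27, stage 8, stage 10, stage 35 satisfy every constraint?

Going through the constraints one by one, each required predecessor appears earlier in the sequence than its dependent — e.g. stage 15 (position 2) is before stage 35 (position 7), as required.

Yes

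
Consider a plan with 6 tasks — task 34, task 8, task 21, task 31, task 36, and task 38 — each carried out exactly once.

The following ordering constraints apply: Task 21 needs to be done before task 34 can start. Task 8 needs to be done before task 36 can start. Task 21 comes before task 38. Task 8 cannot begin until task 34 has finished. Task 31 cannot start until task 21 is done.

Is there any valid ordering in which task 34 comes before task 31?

No chain of constraints runs from task 31 to task 34, so task 31 is not required to come first.
That means at least one valid schedule has task 34 before task 31.

Yes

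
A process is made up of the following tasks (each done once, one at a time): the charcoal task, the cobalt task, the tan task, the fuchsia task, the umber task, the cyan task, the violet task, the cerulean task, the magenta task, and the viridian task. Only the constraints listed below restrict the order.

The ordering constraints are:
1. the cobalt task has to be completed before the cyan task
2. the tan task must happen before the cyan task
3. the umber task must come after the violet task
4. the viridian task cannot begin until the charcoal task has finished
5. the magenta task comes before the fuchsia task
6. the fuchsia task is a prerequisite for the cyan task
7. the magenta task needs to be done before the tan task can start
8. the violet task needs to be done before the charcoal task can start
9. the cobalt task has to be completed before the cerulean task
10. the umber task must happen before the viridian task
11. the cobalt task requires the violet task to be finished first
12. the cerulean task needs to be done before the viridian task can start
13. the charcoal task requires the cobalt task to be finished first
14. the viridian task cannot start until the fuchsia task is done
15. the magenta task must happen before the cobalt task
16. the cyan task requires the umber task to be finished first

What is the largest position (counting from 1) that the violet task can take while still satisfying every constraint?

The tasks that are forced after the violet task, directly or by a chain of constraints, are the charcoal task, the cobalt task, the umber task, the cyan task, the cerulean task, the viridian task. That's 6 tasks.
With 6 mandatory successors out of 10 tasks total, the latest slot for the violet task is 10−6 = 4, and it's reachable by doing all non-successors before the violet task.

4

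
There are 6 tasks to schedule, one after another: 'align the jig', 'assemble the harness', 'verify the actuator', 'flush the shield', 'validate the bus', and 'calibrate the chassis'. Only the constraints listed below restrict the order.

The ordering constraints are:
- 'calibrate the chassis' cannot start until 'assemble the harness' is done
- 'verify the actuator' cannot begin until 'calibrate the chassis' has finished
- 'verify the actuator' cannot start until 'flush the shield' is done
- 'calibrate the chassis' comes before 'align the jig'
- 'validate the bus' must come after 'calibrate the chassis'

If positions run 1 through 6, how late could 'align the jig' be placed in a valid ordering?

'align the jig' has no required successors, so nothing stops it from going last (position 6).

6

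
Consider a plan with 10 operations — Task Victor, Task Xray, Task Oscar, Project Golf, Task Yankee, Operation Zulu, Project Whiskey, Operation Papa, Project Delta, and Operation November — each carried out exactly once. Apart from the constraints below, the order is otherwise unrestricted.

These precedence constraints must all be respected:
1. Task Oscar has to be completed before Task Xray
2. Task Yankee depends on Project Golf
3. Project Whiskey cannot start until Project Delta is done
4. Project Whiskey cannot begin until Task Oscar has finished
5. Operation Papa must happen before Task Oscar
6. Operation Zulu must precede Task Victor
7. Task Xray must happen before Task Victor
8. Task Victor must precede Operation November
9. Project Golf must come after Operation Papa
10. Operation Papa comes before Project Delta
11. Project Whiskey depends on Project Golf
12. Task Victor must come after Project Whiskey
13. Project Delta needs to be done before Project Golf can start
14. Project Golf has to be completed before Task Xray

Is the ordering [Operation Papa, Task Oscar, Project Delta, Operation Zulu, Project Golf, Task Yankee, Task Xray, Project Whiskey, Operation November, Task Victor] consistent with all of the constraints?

No

The sequence places Operation November ahead of Task Victor.
Since Task Victor is required before Operation November, the ordering is invalid.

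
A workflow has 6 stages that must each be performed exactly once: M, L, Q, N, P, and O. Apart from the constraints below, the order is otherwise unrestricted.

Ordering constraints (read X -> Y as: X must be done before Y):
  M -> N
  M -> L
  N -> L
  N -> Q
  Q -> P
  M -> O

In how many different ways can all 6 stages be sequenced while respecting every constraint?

Only M has no prerequisites, so it must go first.
Counting all ways to extend the partial order to a total order gives 15.

15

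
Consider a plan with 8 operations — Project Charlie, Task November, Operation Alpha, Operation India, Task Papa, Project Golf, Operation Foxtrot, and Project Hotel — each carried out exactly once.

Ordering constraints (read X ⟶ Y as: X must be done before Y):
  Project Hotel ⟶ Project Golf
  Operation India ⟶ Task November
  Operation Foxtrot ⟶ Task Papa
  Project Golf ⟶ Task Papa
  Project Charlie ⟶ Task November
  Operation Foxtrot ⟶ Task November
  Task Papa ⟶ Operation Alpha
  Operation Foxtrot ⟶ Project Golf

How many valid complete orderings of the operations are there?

214

The operations with no prerequisites are Project Charlie, Operation India, Operation Foxtrot, Project Hotel; any of them can be placed first.
Enumerating by repeatedly choosing an available operation (one whose prerequisites are all placed) gives 214 distinct complete orderings.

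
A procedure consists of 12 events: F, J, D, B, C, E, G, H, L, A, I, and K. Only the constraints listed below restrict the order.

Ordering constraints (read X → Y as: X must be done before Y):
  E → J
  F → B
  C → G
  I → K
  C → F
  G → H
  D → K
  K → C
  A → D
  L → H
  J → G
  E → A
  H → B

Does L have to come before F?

No chain of constraints connects L to F in either direction.
There exist valid orderings with F before L, so L is not required to come first.

No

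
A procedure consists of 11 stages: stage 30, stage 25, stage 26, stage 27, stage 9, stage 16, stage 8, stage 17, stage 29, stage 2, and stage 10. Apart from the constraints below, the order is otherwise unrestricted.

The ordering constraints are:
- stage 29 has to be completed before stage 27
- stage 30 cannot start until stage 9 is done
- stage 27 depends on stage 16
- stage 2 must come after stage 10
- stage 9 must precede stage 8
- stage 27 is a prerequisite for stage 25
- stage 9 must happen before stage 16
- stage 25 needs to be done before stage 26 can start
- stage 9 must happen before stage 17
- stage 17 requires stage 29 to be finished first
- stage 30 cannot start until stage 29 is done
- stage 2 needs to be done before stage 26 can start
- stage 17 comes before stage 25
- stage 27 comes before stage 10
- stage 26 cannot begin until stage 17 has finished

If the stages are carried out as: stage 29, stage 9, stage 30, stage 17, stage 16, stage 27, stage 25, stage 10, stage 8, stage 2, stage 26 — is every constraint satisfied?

Yes

Going through the constraints one by one, each required predecessor appears earlier in the sequence than its dependent — e.g. stage 9 (position 2) is before stage 8 (position 9), as required.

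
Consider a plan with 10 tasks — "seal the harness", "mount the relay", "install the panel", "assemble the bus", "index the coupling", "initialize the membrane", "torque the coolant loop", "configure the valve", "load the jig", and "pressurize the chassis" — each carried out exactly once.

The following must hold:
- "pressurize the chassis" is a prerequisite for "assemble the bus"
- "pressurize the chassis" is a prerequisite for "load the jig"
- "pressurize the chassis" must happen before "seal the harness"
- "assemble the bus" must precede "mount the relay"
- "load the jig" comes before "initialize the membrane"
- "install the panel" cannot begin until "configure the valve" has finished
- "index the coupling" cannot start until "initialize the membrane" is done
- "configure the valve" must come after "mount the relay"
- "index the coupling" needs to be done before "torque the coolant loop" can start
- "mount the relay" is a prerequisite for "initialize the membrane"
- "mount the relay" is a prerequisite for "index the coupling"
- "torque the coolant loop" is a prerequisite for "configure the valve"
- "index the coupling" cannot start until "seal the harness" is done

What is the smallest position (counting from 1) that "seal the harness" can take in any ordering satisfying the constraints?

Working backwards through the constraints from "seal the harness", its only required predecessor is "pressurize the chassis".
So at minimum 1 task comes before "seal the harness", putting "seal the harness" no earlier than position 2. That position is achievable by scheduling exactly that predecessor first.

2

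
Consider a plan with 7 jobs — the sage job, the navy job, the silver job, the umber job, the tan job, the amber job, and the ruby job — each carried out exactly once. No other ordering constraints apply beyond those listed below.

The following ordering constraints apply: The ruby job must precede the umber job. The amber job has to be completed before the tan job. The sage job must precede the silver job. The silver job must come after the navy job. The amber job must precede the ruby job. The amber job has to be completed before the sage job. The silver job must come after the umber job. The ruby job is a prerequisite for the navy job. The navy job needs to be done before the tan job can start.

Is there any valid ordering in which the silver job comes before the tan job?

The constraints leave the silver job and the tan job unordered relative to each other; nothing requires the tan job earlier.
So a valid ordering placing the silver job earlier than the tan job exists.

Yes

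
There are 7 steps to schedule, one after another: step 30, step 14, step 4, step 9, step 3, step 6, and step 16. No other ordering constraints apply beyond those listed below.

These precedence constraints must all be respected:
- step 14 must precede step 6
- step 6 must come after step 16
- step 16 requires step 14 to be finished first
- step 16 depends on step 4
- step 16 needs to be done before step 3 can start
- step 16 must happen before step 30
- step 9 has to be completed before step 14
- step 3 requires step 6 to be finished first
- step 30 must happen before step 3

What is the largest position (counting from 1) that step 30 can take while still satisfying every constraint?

The only step forced after step 30 (directly or by a chain) is step 3.
With 1 mandatory successor out of 7 steps total, the latest slot for step 30 is 7−1 = 6, and it's reachable by doing all non-successors before step 30.

6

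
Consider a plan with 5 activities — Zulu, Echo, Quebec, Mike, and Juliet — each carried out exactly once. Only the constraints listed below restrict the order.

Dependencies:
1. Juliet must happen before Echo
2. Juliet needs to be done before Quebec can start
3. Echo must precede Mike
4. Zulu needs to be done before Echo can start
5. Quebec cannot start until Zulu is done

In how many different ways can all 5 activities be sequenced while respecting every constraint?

The activities with no prerequisites are Zulu, Juliet; any of them can be placed first.
Counting all ways to extend the partial order to a total order gives 6.

6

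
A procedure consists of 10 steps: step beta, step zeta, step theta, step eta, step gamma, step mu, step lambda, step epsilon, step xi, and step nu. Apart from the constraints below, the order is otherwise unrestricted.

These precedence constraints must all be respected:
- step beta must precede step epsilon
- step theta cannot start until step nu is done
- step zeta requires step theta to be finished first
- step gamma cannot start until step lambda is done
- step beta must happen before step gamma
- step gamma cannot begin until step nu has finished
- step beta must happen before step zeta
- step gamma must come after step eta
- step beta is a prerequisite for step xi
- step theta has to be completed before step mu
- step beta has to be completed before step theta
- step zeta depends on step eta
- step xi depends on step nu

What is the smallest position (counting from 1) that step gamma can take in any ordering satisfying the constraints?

Every step that must precede step gamma has to come before it. Tracing all chains that end at step gamma, those steps are: step beta, step eta, step lambda, step nu — 4 in total.
With 4 mandatory predecessors, the earliest step gamma can sit is position 4+1 = 5, and placing just those 4 first achieves it.

5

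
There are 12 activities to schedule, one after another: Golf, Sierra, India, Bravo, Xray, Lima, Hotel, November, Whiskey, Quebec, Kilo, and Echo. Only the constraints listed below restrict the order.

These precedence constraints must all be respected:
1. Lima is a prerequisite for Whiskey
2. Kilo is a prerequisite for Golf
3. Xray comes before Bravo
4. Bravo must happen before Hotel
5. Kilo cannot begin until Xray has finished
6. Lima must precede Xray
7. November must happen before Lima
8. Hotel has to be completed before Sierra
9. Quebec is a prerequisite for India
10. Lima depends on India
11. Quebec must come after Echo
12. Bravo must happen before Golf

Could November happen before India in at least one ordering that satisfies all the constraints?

No chain of constraints runs from India to November, so India is not required to come first.
That means at least one valid schedule has November before India.

Yes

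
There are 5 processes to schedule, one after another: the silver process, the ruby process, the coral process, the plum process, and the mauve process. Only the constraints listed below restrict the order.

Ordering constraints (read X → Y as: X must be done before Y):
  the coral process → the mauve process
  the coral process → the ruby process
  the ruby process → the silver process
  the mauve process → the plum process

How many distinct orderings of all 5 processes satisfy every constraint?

The coral process is the only process with nothing required before it, so every ordering starts there.
Counting all ways to extend the partial order to a total order gives 6.

6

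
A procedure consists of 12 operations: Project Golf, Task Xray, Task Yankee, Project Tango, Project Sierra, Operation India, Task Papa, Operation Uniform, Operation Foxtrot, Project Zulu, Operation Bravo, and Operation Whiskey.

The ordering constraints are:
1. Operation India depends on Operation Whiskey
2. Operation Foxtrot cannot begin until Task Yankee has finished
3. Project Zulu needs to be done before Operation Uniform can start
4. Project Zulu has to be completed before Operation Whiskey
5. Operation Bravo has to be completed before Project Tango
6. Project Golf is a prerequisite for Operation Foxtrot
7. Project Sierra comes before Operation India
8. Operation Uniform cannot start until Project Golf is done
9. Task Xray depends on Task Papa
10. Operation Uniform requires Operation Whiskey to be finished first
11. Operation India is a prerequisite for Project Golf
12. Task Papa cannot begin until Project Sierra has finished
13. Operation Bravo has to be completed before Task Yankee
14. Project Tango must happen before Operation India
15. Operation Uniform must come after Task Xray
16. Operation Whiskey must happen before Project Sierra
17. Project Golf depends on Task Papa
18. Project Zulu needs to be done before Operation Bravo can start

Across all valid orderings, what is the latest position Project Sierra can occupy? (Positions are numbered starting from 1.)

6

Following every chain forward from Project Sierra, the operations that must come later are Project Golf, Task Xray, Operation India, Task Papa, Operation Uniform, Operation Foxtrot — 6 of them.
So at least 6 operations follow Project Sierra, putting Project Sierra no later than position 6. That position is achievable by scheduling everything else first.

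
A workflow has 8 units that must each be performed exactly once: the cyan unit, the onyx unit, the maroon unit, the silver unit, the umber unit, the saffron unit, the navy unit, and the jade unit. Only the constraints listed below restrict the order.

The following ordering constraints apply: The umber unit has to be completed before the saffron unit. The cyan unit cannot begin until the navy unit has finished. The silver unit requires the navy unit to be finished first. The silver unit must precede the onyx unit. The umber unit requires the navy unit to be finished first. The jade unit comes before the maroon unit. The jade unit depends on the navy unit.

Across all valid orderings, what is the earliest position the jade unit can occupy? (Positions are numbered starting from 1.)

The only unit forced before the jade unit (directly or transitively) is the navy unit.
With 1 mandatory predecessor, the earliest the jade unit can sit is position 1+1 = 2, and placing just that one first achieves it.

2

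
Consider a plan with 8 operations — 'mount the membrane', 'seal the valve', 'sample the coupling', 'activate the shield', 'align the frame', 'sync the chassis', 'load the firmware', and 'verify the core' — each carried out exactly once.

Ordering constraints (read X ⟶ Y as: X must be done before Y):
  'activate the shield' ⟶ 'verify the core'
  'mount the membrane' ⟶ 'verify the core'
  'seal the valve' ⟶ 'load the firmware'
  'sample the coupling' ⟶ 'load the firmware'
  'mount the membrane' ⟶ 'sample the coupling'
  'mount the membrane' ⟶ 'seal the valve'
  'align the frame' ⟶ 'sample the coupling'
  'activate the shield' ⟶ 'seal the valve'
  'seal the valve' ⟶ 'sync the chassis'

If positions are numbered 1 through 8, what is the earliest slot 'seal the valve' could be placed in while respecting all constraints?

The operations that are forced before 'seal the valve', directly or transitively, are 'mount the membrane', 'activate the shield'. That's 2 operations.
With 2 mandatory predecessors, the earliest 'seal the valve' can sit is position 2+1 = 3, and placing just those 2 first achieves it.

3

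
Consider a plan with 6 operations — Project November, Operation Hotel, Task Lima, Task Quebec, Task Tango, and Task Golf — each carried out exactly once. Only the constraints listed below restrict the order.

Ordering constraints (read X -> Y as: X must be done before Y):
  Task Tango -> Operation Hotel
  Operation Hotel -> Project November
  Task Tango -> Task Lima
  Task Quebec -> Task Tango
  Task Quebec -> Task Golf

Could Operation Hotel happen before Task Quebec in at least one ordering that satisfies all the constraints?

Following Task Quebec → Task Tango → Operation Hotel, Task Quebec must precede Operation Hotel in every valid ordering.
Hence Operation Hotel can never be scheduled before Task Quebec.

No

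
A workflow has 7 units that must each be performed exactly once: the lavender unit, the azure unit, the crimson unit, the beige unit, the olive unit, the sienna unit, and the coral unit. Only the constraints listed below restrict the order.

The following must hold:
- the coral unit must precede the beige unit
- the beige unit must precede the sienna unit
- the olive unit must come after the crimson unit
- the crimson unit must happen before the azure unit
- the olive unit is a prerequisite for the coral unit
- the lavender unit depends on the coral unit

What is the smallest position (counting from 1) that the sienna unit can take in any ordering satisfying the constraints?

Working backwards through the constraints from the sienna unit, its full set of required predecessors is the crimson unit, the beige unit, the olive unit, the coral unit — 4 of them.
With 4 mandatory predecessors, the earliest the sienna unit can sit is position 4+1 = 5, and placing just those 4 first achieves it.

5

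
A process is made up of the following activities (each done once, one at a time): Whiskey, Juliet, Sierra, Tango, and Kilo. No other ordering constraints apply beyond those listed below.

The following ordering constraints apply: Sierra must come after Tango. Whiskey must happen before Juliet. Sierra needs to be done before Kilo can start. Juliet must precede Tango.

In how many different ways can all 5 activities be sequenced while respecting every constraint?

1

Whiskey is the only activity with nothing required before it, so every ordering starts there.
Every activity is then forced in turn, so only 1 complete ordering is consistent with the constraints.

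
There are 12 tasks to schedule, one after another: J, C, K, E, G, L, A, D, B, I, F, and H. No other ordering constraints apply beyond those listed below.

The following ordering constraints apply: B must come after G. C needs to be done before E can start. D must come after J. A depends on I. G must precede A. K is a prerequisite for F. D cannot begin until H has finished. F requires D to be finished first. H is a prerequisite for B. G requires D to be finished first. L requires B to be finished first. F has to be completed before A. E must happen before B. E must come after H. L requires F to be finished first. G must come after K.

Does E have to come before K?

No

No chain of constraints connects E to K in either direction.
A valid ordering placing K before E exists, so the answer is no.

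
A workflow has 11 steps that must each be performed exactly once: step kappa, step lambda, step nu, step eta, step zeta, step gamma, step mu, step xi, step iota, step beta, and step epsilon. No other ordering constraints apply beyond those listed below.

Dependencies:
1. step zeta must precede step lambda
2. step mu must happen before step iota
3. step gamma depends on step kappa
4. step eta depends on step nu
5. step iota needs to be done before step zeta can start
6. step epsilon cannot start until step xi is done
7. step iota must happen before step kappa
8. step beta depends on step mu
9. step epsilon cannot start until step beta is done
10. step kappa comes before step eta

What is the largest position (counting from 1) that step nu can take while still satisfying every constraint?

10

The only step forced after step nu (directly or by a chain) is step eta.
With 1 mandatory successor out of 11 steps total, the latest slot for step nu is 11−1 = 10, and it's reachable by doing all non-successors before step nu.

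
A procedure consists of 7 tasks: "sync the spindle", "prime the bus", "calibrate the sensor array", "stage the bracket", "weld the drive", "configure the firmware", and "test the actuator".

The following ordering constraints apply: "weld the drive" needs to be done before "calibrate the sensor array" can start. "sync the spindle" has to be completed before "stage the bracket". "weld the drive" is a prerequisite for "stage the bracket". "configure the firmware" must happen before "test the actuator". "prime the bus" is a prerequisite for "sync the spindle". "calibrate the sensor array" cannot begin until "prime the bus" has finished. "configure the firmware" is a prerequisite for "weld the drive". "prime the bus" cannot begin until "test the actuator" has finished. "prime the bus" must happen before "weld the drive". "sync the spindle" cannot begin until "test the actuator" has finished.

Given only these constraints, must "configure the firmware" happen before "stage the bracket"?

Following the dependencies: "configure the firmware" → "weld the drive" → "stage the bracket".
So "configure the firmware" must precede "stage the bracket" in any valid ordering.

Yes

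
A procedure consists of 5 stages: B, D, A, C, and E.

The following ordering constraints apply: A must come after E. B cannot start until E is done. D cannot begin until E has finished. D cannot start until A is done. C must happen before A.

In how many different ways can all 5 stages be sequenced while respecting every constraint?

7

The stages with no prerequisites are C, E; any of them can be placed first.
Counting all ways to extend the partial order to a total order gives 7.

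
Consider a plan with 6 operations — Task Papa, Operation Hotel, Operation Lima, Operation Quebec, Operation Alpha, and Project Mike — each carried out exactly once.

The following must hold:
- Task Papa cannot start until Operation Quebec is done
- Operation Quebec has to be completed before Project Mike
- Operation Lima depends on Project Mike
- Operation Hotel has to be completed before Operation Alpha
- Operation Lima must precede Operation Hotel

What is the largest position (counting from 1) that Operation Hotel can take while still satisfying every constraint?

The only operation forced after Operation Hotel (directly or by a chain) is Operation Alpha.
So at least 1 operation follows Operation Hotel, putting Operation Hotel no later than position 5. That position is achievable by scheduling everything else first.

5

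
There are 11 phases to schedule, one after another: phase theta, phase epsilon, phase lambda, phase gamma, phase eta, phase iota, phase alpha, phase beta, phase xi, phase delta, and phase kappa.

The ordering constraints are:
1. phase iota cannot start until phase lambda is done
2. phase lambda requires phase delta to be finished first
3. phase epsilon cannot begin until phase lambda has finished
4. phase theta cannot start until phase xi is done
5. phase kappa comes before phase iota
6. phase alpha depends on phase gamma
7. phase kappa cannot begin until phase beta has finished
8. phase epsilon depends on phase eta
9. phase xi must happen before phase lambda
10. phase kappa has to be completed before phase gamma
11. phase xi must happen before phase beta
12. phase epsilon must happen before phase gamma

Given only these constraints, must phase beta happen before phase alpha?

Following the dependencies: phase beta → phase kappa → phase gamma → phase alpha.
So phase beta must precede phase alpha in any valid ordering.

Yes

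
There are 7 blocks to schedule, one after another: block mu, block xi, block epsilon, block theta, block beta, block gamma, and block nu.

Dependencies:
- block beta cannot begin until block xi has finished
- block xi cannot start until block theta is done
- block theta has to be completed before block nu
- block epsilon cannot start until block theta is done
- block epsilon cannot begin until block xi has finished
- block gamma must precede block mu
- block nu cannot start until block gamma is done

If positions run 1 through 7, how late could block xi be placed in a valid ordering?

5

Every block that must follow block xi has to come after it. Tracing all chains starting from block xi, those blocks are: block epsilon, block beta — 2 in total.
With 2 mandatory successors out of 7 blocks total, the latest slot for block xi is 7−2 = 5, and it's reachable by doing all non-successors before block xi.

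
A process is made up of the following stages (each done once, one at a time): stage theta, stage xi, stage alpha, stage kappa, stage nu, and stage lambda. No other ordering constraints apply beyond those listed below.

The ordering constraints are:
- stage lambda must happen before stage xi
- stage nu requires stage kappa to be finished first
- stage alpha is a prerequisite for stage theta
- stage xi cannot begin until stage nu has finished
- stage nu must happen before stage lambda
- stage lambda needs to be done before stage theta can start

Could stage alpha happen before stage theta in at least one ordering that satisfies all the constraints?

Every valid ordering already has stage alpha before stage theta (the constraints require it), so in particular at least one does.

Yes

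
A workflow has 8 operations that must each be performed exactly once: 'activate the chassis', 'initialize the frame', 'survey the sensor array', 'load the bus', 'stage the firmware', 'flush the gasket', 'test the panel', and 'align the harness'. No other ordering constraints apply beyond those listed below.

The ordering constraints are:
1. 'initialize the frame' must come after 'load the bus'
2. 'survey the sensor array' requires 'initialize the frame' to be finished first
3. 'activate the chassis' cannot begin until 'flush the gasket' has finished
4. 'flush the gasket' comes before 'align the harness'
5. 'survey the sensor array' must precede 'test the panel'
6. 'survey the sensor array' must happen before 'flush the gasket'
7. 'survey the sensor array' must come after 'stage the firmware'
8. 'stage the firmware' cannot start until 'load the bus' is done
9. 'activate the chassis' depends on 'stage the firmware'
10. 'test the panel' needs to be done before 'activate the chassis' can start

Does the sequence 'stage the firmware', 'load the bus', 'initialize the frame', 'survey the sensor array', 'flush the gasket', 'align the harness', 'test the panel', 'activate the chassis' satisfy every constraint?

No

Here 'load the bus' comes after 'stage the firmware'.
Since 'load the bus' is required before 'stage the firmware', the ordering is invalid.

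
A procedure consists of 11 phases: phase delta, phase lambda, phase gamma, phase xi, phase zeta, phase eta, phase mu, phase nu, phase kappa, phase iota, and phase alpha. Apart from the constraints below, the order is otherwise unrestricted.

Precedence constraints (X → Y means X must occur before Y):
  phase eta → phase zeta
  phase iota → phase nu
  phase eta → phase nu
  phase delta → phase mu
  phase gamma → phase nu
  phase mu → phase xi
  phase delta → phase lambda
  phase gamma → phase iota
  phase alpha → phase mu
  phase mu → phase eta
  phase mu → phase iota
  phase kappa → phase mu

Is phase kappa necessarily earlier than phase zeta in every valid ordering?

Chaining the stated constraints: phase kappa → phase mu → phase eta → phase zeta.
Hence phase kappa necessarily comes before phase zeta.

Yes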